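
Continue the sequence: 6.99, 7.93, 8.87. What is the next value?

Differences: 7.93 - 6.99 = 0.94
This is an arithmetic sequence with common difference d = 0.94.
Next term = 8.87 + 0.94 = 9.81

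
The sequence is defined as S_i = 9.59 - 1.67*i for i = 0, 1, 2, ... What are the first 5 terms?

This is an arithmetic sequence.
i=0: S_0 = 9.59 + -1.67*0 = 9.59
i=1: S_1 = 9.59 + -1.67*1 = 7.92
i=2: S_2 = 9.59 + -1.67*2 = 6.25
i=3: S_3 = 9.59 + -1.67*3 = 4.58
i=4: S_4 = 9.59 + -1.67*4 = 2.91
The first 5 terms are: [9.59, 7.92, 6.25, 4.58, 2.91]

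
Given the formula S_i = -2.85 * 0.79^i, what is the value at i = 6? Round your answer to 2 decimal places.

S_6 = -2.85 * 0.79^6 ≈ -2.85 * 0.2431 ≈ -0.69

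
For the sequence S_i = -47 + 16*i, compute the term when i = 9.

S_9 = -47 + 16*9 = -47 + 144 = 97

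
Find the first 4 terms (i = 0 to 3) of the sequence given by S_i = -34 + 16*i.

This is an arithmetic sequence.
i=0: S_0 = -34 + 16*0 = -34
i=1: S_1 = -34 + 16*1 = -18
i=2: S_2 = -34 + 16*2 = -2
i=3: S_3 = -34 + 16*3 = 14
The first 4 terms are: [-34, -18, -2, 14]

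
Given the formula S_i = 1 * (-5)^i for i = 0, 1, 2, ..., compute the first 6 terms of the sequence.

This is a geometric sequence.
i=0: S_0 = 1 * (-5)^0 = 1
i=1: S_1 = 1 * (-5)^1 = -5
i=2: S_2 = 1 * (-5)^2 = 25
i=3: S_3 = 1 * (-5)^3 = -125
i=4: S_4 = 1 * (-5)^4 = 625
i=5: S_5 = 1 * (-5)^5 = -3125
The first 6 terms are: [1, -5, 25, -125, 625, -3125]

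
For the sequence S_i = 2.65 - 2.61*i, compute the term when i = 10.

S_10 = 2.65 + -2.61*10 = 2.65 + -26.1 = -23.45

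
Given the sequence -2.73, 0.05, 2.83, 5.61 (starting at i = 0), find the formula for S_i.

Check differences: 0.05 - -2.73 = 2.78
2.83 - 0.05 = 2.78
Common difference d = 2.78.
First term a = -2.73.
Formula: S_i = -2.73 + 2.78*i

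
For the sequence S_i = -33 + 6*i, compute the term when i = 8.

S_8 = -33 + 6*8 = -33 + 48 = 15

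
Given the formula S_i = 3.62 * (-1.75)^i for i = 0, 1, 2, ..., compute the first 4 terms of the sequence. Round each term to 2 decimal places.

This is a geometric sequence.
i=0: S_0 = 3.62 * (-1.75)^0 = 3.62
i=1: S_1 = 3.62 * (-1.75)^1 ≈ -6.34
i=2: S_2 = 3.62 * (-1.75)^2 ≈ 11.09
i=3: S_3 = 3.62 * (-1.75)^3 ≈ -19.4
The first 4 terms are: [3.62, -6.34, 11.09, -19.4]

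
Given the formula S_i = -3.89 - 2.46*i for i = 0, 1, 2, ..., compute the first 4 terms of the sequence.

This is an arithmetic sequence.
i=0: S_0 = -3.89 + -2.46*0 = -3.89
i=1: S_1 = -3.89 + -2.46*1 = -6.35
i=2: S_2 = -3.89 + -2.46*2 = -8.81
i=3: S_3 = -3.89 + -2.46*3 = -11.27
The first 4 terms are: [-3.89, -6.35, -8.81, -11.27]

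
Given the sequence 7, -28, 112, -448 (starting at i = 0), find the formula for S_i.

Check ratios: -28 / 7 = -4.0
Common ratio r = -4.
First term a = 7.
Formula: S_i = 7 * (-4)^i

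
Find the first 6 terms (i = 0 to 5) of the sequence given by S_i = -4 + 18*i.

This is an arithmetic sequence.
i=0: S_0 = -4 + 18*0 = -4
i=1: S_1 = -4 + 18*1 = 14
i=2: S_2 = -4 + 18*2 = 32
i=3: S_3 = -4 + 18*3 = 50
i=4: S_4 = -4 + 18*4 = 68
i=5: S_5 = -4 + 18*5 = 86
The first 6 terms are: [-4, 14, 32, 50, 68, 86]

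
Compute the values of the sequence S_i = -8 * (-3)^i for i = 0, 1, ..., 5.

This is a geometric sequence.
i=0: S_0 = -8 * (-3)^0 = -8
i=1: S_1 = -8 * (-3)^1 = 24
i=2: S_2 = -8 * (-3)^2 = -72
i=3: S_3 = -8 * (-3)^3 = 216
i=4: S_4 = -8 * (-3)^4 = -648
i=5: S_5 = -8 * (-3)^5 = 1944
The first 6 terms are: [-8, 24, -72, 216, -648, 1944]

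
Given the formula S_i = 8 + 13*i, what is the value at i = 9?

S_9 = 8 + 13*9 = 8 + 117 = 125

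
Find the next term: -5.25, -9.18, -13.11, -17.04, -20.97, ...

Differences: -9.18 - -5.25 = -3.93
This is an arithmetic sequence with common difference d = -3.93.
Next term = -20.97 + -3.93 = -24.9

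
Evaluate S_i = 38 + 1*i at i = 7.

S_7 = 38 + 1*7 = 38 + 7 = 45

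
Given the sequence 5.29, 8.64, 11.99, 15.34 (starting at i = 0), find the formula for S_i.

Check differences: 8.64 - 5.29 = 3.35
11.99 - 8.64 = 3.35
Common difference d = 3.35.
First term a = 5.29.
Formula: S_i = 5.29 + 3.35*i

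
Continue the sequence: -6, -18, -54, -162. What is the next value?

Ratios: -18 / -6 = 3.0
This is a geometric sequence with common ratio r = 3.
Next term = -162 * 3 = -486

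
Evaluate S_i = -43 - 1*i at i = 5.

S_5 = -43 + -1*5 = -43 + -5 = -48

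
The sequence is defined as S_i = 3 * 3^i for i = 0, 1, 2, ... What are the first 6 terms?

This is a geometric sequence.
i=0: S_0 = 3 * 3^0 = 3
i=1: S_1 = 3 * 3^1 = 9
i=2: S_2 = 3 * 3^2 = 27
i=3: S_3 = 3 * 3^3 = 81
i=4: S_4 = 3 * 3^4 = 243
i=5: S_5 = 3 * 3^5 = 729
The first 6 terms are: [3, 9, 27, 81, 243, 729]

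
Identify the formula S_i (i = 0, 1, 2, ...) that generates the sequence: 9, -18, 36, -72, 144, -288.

Check ratios: -18 / 9 = -2.0
Common ratio r = -2.
First term a = 9.
Formula: S_i = 9 * (-2)^i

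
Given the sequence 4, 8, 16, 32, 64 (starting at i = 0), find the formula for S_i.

Check ratios: 8 / 4 = 2.0
Common ratio r = 2.
First term a = 4.
Formula: S_i = 4 * 2^i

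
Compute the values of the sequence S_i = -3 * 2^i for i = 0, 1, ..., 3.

This is a geometric sequence.
i=0: S_0 = -3 * 2^0 = -3
i=1: S_1 = -3 * 2^1 = -6
i=2: S_2 = -3 * 2^2 = -12
i=3: S_3 = -3 * 2^3 = -24
The first 4 terms are: [-3, -6, -12, -24]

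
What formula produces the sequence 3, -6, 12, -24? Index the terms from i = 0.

Check ratios: -6 / 3 = -2.0
Common ratio r = -2.
First term a = 3.
Formula: S_i = 3 * (-2)^i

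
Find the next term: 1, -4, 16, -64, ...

Ratios: -4 / 1 = -4.0
This is a geometric sequence with common ratio r = -4.
Next term = -64 * -4 = 256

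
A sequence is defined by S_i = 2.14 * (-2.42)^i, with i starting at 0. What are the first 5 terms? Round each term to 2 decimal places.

This is a geometric sequence.
i=0: S_0 = 2.14 * (-2.42)^0 = 2.14
i=1: S_1 = 2.14 * (-2.42)^1 ≈ -5.18
i=2: S_2 = 2.14 * (-2.42)^2 ≈ 12.53
i=3: S_3 = 2.14 * (-2.42)^3 ≈ -30.33
i=4: S_4 = 2.14 * (-2.42)^4 ≈ 73.4
The first 5 terms are: [2.14, -5.18, 12.53, -30.33, 73.4]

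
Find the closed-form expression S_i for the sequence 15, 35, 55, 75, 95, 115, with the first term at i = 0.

Check differences: 35 - 15 = 20
55 - 35 = 20
Common difference d = 20.
First term a = 15.
Formula: S_i = 15 + 20*i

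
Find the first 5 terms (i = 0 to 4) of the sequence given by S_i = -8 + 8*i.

This is an arithmetic sequence.
i=0: S_0 = -8 + 8*0 = -8
i=1: S_1 = -8 + 8*1 = 0
i=2: S_2 = -8 + 8*2 = 8
i=3: S_3 = -8 + 8*3 = 16
i=4: S_4 = -8 + 8*4 = 24
The first 5 terms are: [-8, 0, 8, 16, 24]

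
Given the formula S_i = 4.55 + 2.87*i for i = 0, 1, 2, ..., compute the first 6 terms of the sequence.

This is an arithmetic sequence.
i=0: S_0 = 4.55 + 2.87*0 = 4.55
i=1: S_1 = 4.55 + 2.87*1 = 7.42
i=2: S_2 = 4.55 + 2.87*2 = 10.29
i=3: S_3 = 4.55 + 2.87*3 = 13.16
i=4: S_4 = 4.55 + 2.87*4 = 16.03
i=5: S_5 = 4.55 + 2.87*5 = 18.9
The first 6 terms are: [4.55, 7.42, 10.29, 13.16, 16.03, 18.9]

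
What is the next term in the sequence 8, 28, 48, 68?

Differences: 28 - 8 = 20
This is an arithmetic sequence with common difference d = 20.
Next term = 68 + 20 = 88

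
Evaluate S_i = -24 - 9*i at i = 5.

S_5 = -24 + -9*5 = -24 + -45 = -69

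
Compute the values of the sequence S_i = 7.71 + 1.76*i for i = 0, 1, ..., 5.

This is an arithmetic sequence.
i=0: S_0 = 7.71 + 1.76*0 = 7.71
i=1: S_1 = 7.71 + 1.76*1 = 9.47
i=2: S_2 = 7.71 + 1.76*2 = 11.23
i=3: S_3 = 7.71 + 1.76*3 = 12.99
i=4: S_4 = 7.71 + 1.76*4 = 14.75
i=5: S_5 = 7.71 + 1.76*5 = 16.51
The first 6 terms are: [7.71, 9.47, 11.23, 12.99, 14.75, 16.51]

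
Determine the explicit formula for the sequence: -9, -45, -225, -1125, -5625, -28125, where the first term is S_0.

Check ratios: -45 / -9 = 5.0
Common ratio r = 5.
First term a = -9.
Formula: S_i = -9 * 5^i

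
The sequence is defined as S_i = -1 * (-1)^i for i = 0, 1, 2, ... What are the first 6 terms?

This is a geometric sequence.
i=0: S_0 = -1 * (-1)^0 = -1
i=1: S_1 = -1 * (-1)^1 = 1
i=2: S_2 = -1 * (-1)^2 = -1
i=3: S_3 = -1 * (-1)^3 = 1
i=4: S_4 = -1 * (-1)^4 = -1
i=5: S_5 = -1 * (-1)^5 = 1
The first 6 terms are: [-1, 1, -1, 1, -1, 1]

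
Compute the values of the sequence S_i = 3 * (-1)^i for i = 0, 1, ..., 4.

This is a geometric sequence.
i=0: S_0 = 3 * (-1)^0 = 3
i=1: S_1 = 3 * (-1)^1 = -3
i=2: S_2 = 3 * (-1)^2 = 3
i=3: S_3 = 3 * (-1)^3 = -3
i=4: S_4 = 3 * (-1)^4 = 3
The first 5 terms are: [3, -3, 3, -3, 3]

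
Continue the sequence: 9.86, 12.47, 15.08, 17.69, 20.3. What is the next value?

Differences: 12.47 - 9.86 = 2.61
This is an arithmetic sequence with common difference d = 2.61.
Next term = 20.3 + 2.61 = 22.91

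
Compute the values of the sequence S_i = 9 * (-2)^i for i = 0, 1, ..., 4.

This is a geometric sequence.
i=0: S_0 = 9 * (-2)^0 = 9
i=1: S_1 = 9 * (-2)^1 = -18
i=2: S_2 = 9 * (-2)^2 = 36
i=3: S_3 = 9 * (-2)^3 = -72
i=4: S_4 = 9 * (-2)^4 = 144
The first 5 terms are: [9, -18, 36, -72, 144]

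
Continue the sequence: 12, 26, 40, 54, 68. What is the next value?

Differences: 26 - 12 = 14
This is an arithmetic sequence with common difference d = 14.
Next term = 68 + 14 = 82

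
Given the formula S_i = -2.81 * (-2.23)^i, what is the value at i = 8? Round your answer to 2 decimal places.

S_8 = -2.81 * (-2.23)^8 ≈ -2.81 * 611.5598 ≈ -1718.48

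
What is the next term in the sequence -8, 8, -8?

Ratios: 8 / -8 = -1.0
This is a geometric sequence with common ratio r = -1.
Next term = -8 * -1 = 8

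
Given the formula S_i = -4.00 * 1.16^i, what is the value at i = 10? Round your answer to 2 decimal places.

S_10 = -4.0 * 1.16^10 ≈ -4.0 * 4.4114 ≈ -17.65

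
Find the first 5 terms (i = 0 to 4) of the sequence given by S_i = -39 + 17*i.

This is an arithmetic sequence.
i=0: S_0 = -39 + 17*0 = -39
i=1: S_1 = -39 + 17*1 = -22
i=2: S_2 = -39 + 17*2 = -5
i=3: S_3 = -39 + 17*3 = 12
i=4: S_4 = -39 + 17*4 = 29
The first 5 terms are: [-39, -22, -5, 12, 29]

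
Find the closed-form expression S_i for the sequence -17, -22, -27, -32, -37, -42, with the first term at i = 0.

Check differences: -22 - -17 = -5
-27 - -22 = -5
Common difference d = -5.
First term a = -17.
Formula: S_i = -17 - 5*i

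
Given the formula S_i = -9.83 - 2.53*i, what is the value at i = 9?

S_9 = -9.83 + -2.53*9 = -9.83 + -22.77 = -32.6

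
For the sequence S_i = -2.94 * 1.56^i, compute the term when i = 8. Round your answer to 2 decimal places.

S_8 = -2.94 * 1.56^8 ≈ -2.94 * 35.0749 ≈ -103.12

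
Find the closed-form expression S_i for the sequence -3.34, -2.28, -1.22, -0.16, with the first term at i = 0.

Check differences: -2.28 - -3.34 = 1.06
-1.22 - -2.28 = 1.06
Common difference d = 1.06.
First term a = -3.34.
Formula: S_i = -3.34 + 1.06*i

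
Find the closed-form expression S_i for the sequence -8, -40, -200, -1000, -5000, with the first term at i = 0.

Check ratios: -40 / -8 = 5.0
Common ratio r = 5.
First term a = -8.
Formula: S_i = -8 * 5^i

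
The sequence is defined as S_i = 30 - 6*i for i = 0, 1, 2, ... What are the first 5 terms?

This is an arithmetic sequence.
i=0: S_0 = 30 + -6*0 = 30
i=1: S_1 = 30 + -6*1 = 24
i=2: S_2 = 30 + -6*2 = 18
i=3: S_3 = 30 + -6*3 = 12
i=4: S_4 = 30 + -6*4 = 6
The first 5 terms are: [30, 24, 18, 12, 6]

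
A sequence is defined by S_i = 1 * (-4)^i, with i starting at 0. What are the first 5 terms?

This is a geometric sequence.
i=0: S_0 = 1 * (-4)^0 = 1
i=1: S_1 = 1 * (-4)^1 = -4
i=2: S_2 = 1 * (-4)^2 = 16
i=3: S_3 = 1 * (-4)^3 = -64
i=4: S_4 = 1 * (-4)^4 = 256
The first 5 terms are: [1, -4, 16, -64, 256]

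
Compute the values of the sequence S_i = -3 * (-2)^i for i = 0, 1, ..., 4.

This is a geometric sequence.
i=0: S_0 = -3 * (-2)^0 = -3
i=1: S_1 = -3 * (-2)^1 = 6
i=2: S_2 = -3 * (-2)^2 = -12
i=3: S_3 = -3 * (-2)^3 = 24
i=4: S_4 = -3 * (-2)^4 = -48
The first 5 terms are: [-3, 6, -12, 24, -48]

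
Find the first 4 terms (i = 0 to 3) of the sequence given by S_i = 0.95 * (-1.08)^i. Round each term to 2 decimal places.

This is a geometric sequence.
i=0: S_0 = 0.95 * (-1.08)^0 = 0.95
i=1: S_1 = 0.95 * (-1.08)^1 ≈ -1.03
i=2: S_2 = 0.95 * (-1.08)^2 ≈ 1.11
i=3: S_3 = 0.95 * (-1.08)^3 ≈ -1.2
The first 4 terms are: [0.95, -1.03, 1.11, -1.2]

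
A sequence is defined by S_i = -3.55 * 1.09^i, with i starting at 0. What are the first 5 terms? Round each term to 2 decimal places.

This is a geometric sequence.
i=0: S_0 = -3.55 * 1.09^0 = -3.55
i=1: S_1 = -3.55 * 1.09^1 ≈ -3.87
i=2: S_2 = -3.55 * 1.09^2 ≈ -4.22
i=3: S_3 = -3.55 * 1.09^3 ≈ -4.6
i=4: S_4 = -3.55 * 1.09^4 ≈ -5.01
The first 5 terms are: [-3.55, -3.87, -4.22, -4.6, -5.01]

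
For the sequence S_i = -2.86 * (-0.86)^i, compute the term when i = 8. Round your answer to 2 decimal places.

S_8 = -2.86 * (-0.86)^8 ≈ -2.86 * 0.2992 ≈ -0.86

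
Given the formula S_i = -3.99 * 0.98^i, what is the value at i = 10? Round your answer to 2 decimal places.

S_10 = -3.99 * 0.98^10 ≈ -3.99 * 0.8171 ≈ -3.26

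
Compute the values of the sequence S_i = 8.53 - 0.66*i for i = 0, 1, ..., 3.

This is an arithmetic sequence.
i=0: S_0 = 8.53 + -0.66*0 = 8.53
i=1: S_1 = 8.53 + -0.66*1 = 7.87
i=2: S_2 = 8.53 + -0.66*2 = 7.21
i=3: S_3 = 8.53 + -0.66*3 = 6.55
The first 4 terms are: [8.53, 7.87, 7.21, 6.55]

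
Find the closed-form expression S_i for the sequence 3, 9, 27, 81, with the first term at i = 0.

Check ratios: 9 / 3 = 3.0
Common ratio r = 3.
First term a = 3.
Formula: S_i = 3 * 3^i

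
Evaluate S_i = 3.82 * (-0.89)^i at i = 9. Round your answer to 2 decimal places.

S_9 = 3.82 * (-0.89)^9 ≈ 3.82 * -0.3504 ≈ -1.34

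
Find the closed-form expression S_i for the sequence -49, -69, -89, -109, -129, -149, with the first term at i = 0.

Check differences: -69 - -49 = -20
-89 - -69 = -20
Common difference d = -20.
First term a = -49.
Formula: S_i = -49 - 20*i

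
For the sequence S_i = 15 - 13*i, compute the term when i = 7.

S_7 = 15 + -13*7 = 15 + -91 = -76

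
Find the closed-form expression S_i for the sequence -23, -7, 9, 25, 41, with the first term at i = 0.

Check differences: -7 - -23 = 16
9 - -7 = 16
Common difference d = 16.
First term a = -23.
Formula: S_i = -23 + 16*i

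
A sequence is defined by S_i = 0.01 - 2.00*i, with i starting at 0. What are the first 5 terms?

This is an arithmetic sequence.
i=0: S_0 = 0.01 + -2.0*0 = 0.01
i=1: S_1 = 0.01 + -2.0*1 = -1.99
i=2: S_2 = 0.01 + -2.0*2 = -3.99
i=3: S_3 = 0.01 + -2.0*3 = -5.99
i=4: S_4 = 0.01 + -2.0*4 = -7.99
The first 5 terms are: [0.01, -1.99, -3.99, -5.99, -7.99]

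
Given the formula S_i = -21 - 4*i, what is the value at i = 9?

S_9 = -21 + -4*9 = -21 + -36 = -57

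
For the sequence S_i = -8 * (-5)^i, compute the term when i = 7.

S_7 = -8 * (-5)^7 = -8 * -78125 = 625000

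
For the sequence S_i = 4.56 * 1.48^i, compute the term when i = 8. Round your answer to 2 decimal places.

S_8 = 4.56 * 1.48^8 ≈ 4.56 * 23.0194 ≈ 104.97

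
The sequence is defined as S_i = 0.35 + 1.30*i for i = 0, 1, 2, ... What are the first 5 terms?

This is an arithmetic sequence.
i=0: S_0 = 0.35 + 1.3*0 = 0.35
i=1: S_1 = 0.35 + 1.3*1 = 1.65
i=2: S_2 = 0.35 + 1.3*2 = 2.95
i=3: S_3 = 0.35 + 1.3*3 = 4.25
i=4: S_4 = 0.35 + 1.3*4 = 5.55
The first 5 terms are: [0.35, 1.65, 2.95, 4.25, 5.55]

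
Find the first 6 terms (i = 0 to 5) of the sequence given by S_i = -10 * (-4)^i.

This is a geometric sequence.
i=0: S_0 = -10 * (-4)^0 = -10
i=1: S_1 = -10 * (-4)^1 = 40
i=2: S_2 = -10 * (-4)^2 = -160
i=3: S_3 = -10 * (-4)^3 = 640
i=4: S_4 = -10 * (-4)^4 = -2560
i=5: S_5 = -10 * (-4)^5 = 10240
The first 6 terms are: [-10, 40, -160, 640, -2560, 10240]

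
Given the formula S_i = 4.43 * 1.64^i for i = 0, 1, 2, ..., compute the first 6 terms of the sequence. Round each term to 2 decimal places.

This is a geometric sequence.
i=0: S_0 = 4.43 * 1.64^0 = 4.43
i=1: S_1 = 4.43 * 1.64^1 ≈ 7.27
i=2: S_2 = 4.43 * 1.64^2 ≈ 11.91
i=3: S_3 = 4.43 * 1.64^3 ≈ 19.54
i=4: S_4 = 4.43 * 1.64^4 ≈ 32.05
i=5: S_5 = 4.43 * 1.64^5 ≈ 52.56
The first 6 terms are: [4.43, 7.27, 11.91, 19.54, 32.05, 52.56]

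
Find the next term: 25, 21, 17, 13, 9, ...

Differences: 21 - 25 = -4
This is an arithmetic sequence with common difference d = -4.
Next term = 9 + -4 = 5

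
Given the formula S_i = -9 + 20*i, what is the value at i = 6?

S_6 = -9 + 20*6 = -9 + 120 = 111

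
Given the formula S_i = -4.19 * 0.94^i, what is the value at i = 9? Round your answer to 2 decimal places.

S_9 = -4.19 * 0.94^9 ≈ -4.19 * 0.573 ≈ -2.4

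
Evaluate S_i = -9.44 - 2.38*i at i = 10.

S_10 = -9.44 + -2.38*10 = -9.44 + -23.8 = -33.24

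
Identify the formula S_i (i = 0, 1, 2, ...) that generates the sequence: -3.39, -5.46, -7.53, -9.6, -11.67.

Check differences: -5.46 - -3.39 = -2.07
-7.53 - -5.46 = -2.07
Common difference d = -2.07.
First term a = -3.39.
Formula: S_i = -3.39 - 2.07*i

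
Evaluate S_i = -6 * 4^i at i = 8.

S_8 = -6 * 4^8 = -6 * 65536 = -393216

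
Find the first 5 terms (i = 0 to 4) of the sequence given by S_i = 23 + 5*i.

This is an arithmetic sequence.
i=0: S_0 = 23 + 5*0 = 23
i=1: S_1 = 23 + 5*1 = 28
i=2: S_2 = 23 + 5*2 = 33
i=3: S_3 = 23 + 5*3 = 38
i=4: S_4 = 23 + 5*4 = 43
The first 5 terms are: [23, 28, 33, 38, 43]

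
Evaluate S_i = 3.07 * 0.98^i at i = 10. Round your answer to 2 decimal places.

S_10 = 3.07 * 0.98^10 ≈ 3.07 * 0.8171 ≈ 2.51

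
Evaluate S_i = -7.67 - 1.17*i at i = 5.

S_5 = -7.67 + -1.17*5 = -7.67 + -5.85 = -13.52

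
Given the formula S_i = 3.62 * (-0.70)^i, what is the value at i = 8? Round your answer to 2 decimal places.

S_8 = 3.62 * (-0.7)^8 ≈ 3.62 * 0.0576 ≈ 0.21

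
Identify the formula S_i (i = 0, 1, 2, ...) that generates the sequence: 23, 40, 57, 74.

Check differences: 40 - 23 = 17
57 - 40 = 17
Common difference d = 17.
First term a = 23.
Formula: S_i = 23 + 17*i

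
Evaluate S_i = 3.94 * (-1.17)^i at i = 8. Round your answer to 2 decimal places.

S_8 = 3.94 * (-1.17)^8 ≈ 3.94 * 3.5115 ≈ 13.84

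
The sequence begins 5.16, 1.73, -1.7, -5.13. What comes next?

Differences: 1.73 - 5.16 = -3.43
This is an arithmetic sequence with common difference d = -3.43.
Next term = -5.13 + -3.43 = -8.56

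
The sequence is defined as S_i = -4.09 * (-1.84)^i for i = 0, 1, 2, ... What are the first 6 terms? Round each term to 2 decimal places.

This is a geometric sequence.
i=0: S_0 = -4.09 * (-1.84)^0 = -4.09
i=1: S_1 = -4.09 * (-1.84)^1 ≈ 7.53
i=2: S_2 = -4.09 * (-1.84)^2 ≈ -13.85
i=3: S_3 = -4.09 * (-1.84)^3 ≈ 25.48
i=4: S_4 = -4.09 * (-1.84)^4 ≈ -46.88
i=5: S_5 = -4.09 * (-1.84)^5 ≈ 86.26
The first 6 terms are: [-4.09, 7.53, -13.85, 25.48, -46.88, 86.26]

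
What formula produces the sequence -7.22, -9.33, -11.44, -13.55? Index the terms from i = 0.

Check differences: -9.33 - -7.22 = -2.11
-11.44 - -9.33 = -2.11
Common difference d = -2.11.
First term a = -7.22.
Formula: S_i = -7.22 - 2.11*i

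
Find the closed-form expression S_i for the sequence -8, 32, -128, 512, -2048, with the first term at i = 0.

Check ratios: 32 / -8 = -4.0
Common ratio r = -4.
First term a = -8.
Formula: S_i = -8 * (-4)^i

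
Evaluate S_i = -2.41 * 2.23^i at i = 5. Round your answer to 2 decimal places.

S_5 = -2.41 * 2.23^5 ≈ -2.41 * 55.14731 ≈ -132.91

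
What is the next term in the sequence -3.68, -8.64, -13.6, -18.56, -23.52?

Differences: -8.64 - -3.68 = -4.96
This is an arithmetic sequence with common difference d = -4.96.
Next term = -23.52 + -4.96 = -28.48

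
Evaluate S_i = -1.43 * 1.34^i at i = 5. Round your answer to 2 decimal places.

S_5 = -1.43 * 1.34^5 ≈ -1.43 * 4.3204 ≈ -6.18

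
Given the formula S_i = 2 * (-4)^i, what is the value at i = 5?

S_5 = 2 * (-4)^5 = 2 * -1024 = -2048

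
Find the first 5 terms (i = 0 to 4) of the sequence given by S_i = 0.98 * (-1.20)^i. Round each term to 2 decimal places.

This is a geometric sequence.
i=0: S_0 = 0.98 * (-1.2)^0 = 0.98
i=1: S_1 = 0.98 * (-1.2)^1 ≈ -1.18
i=2: S_2 = 0.98 * (-1.2)^2 ≈ 1.41
i=3: S_3 = 0.98 * (-1.2)^3 ≈ -1.69
i=4: S_4 = 0.98 * (-1.2)^4 ≈ 2.03
The first 5 terms are: [0.98, -1.18, 1.41, -1.69, 2.03]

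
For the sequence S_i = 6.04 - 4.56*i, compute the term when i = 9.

S_9 = 6.04 + -4.56*9 = 6.04 + -41.04 = -35.0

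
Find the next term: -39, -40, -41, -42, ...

Differences: -40 - -39 = -1
This is an arithmetic sequence with common difference d = -1.
Next term = -42 + -1 = -43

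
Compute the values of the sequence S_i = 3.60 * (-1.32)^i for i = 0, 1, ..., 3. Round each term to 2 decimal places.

This is a geometric sequence.
i=0: S_0 = 3.6 * (-1.32)^0 = 3.6
i=1: S_1 = 3.6 * (-1.32)^1 ≈ -4.75
i=2: S_2 = 3.6 * (-1.32)^2 ≈ 6.27
i=3: S_3 = 3.6 * (-1.32)^3 ≈ -8.28
The first 4 terms are: [3.6, -4.75, 6.27, -8.28]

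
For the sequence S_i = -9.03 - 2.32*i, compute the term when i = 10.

S_10 = -9.03 + -2.32*10 = -9.03 + -23.2 = -32.23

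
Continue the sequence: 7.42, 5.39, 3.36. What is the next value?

Differences: 5.39 - 7.42 = -2.03
This is an arithmetic sequence with common difference d = -2.03.
Next term = 3.36 + -2.03 = 1.33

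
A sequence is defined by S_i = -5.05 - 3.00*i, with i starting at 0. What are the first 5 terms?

This is an arithmetic sequence.
i=0: S_0 = -5.05 + -3.0*0 = -5.05
i=1: S_1 = -5.05 + -3.0*1 = -8.05
i=2: S_2 = -5.05 + -3.0*2 = -11.05
i=3: S_3 = -5.05 + -3.0*3 = -14.05
i=4: S_4 = -5.05 + -3.0*4 = -17.05
The first 5 terms are: [-5.05, -8.05, -11.05, -14.05, -17.05]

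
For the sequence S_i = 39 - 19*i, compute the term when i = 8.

S_8 = 39 + -19*8 = 39 + -152 = -113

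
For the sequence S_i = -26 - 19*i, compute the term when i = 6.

S_6 = -26 + -19*6 = -26 + -114 = -140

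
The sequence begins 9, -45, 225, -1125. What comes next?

Ratios: -45 / 9 = -5.0
This is a geometric sequence with common ratio r = -5.
Next term = -1125 * -5 = 5625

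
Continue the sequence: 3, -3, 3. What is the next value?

Ratios: -3 / 3 = -1.0
This is a geometric sequence with common ratio r = -1.
Next term = 3 * -1 = -3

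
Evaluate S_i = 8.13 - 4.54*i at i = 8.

S_8 = 8.13 + -4.54*8 = 8.13 + -36.32 = -28.19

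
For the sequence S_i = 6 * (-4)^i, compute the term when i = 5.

S_5 = 6 * (-4)^5 = 6 * -1024 = -6144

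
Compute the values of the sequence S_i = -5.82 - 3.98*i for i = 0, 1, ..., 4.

This is an arithmetic sequence.
i=0: S_0 = -5.82 + -3.98*0 = -5.82
i=1: S_1 = -5.82 + -3.98*1 = -9.8
i=2: S_2 = -5.82 + -3.98*2 = -13.78
i=3: S_3 = -5.82 + -3.98*3 = -17.76
i=4: S_4 = -5.82 + -3.98*4 = -21.74
The first 5 terms are: [-5.82, -9.8, -13.78, -17.76, -21.74]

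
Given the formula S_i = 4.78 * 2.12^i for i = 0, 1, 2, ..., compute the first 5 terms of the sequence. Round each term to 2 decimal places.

This is a geometric sequence.
i=0: S_0 = 4.78 * 2.12^0 = 4.78
i=1: S_1 = 4.78 * 2.12^1 ≈ 10.13
i=2: S_2 = 4.78 * 2.12^2 ≈ 21.48
i=3: S_3 = 4.78 * 2.12^3 ≈ 45.54
i=4: S_4 = 4.78 * 2.12^4 ≈ 96.55
The first 5 terms are: [4.78, 10.13, 21.48, 45.54, 96.55]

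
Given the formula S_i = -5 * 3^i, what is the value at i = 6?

S_6 = -5 * 3^6 = -5 * 729 = -3645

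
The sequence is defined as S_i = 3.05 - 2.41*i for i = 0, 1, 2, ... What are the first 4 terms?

This is an arithmetic sequence.
i=0: S_0 = 3.05 + -2.41*0 = 3.05
i=1: S_1 = 3.05 + -2.41*1 = 0.64
i=2: S_2 = 3.05 + -2.41*2 = -1.77
i=3: S_3 = 3.05 + -2.41*3 = -4.18
The first 4 terms are: [3.05, 0.64, -1.77, -4.18]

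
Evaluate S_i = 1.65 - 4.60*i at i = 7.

S_7 = 1.65 + -4.6*7 = 1.65 + -32.2 = -30.55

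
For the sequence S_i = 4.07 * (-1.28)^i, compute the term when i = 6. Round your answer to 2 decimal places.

S_6 = 4.07 * (-1.28)^6 ≈ 4.07 * 4.398 ≈ 17.9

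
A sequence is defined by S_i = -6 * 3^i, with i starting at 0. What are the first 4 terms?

This is a geometric sequence.
i=0: S_0 = -6 * 3^0 = -6
i=1: S_1 = -6 * 3^1 = -18
i=2: S_2 = -6 * 3^2 = -54
i=3: S_3 = -6 * 3^3 = -162
The first 4 terms are: [-6, -18, -54, -162]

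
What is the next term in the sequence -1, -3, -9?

Ratios: -3 / -1 = 3.0
This is a geometric sequence with common ratio r = 3.
Next term = -9 * 3 = -27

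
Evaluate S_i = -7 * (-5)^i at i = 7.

S_7 = -7 * (-5)^7 = -7 * -78125 = 546875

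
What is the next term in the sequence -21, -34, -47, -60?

Differences: -34 - -21 = -13
This is an arithmetic sequence with common difference d = -13.
Next term = -60 + -13 = -73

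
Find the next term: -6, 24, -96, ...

Ratios: 24 / -6 = -4.0
This is a geometric sequence with common ratio r = -4.
Next term = -96 * -4 = 384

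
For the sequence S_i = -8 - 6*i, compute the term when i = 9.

S_9 = -8 + -6*9 = -8 + -54 = -62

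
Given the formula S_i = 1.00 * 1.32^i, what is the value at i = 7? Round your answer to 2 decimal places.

S_7 = 1.0 * 1.32^7 ≈ 1.0 * 6.9826 ≈ 6.98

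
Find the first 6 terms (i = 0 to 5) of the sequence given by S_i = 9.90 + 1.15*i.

This is an arithmetic sequence.
i=0: S_0 = 9.9 + 1.15*0 = 9.9
i=1: S_1 = 9.9 + 1.15*1 = 11.05
i=2: S_2 = 9.9 + 1.15*2 = 12.2
i=3: S_3 = 9.9 + 1.15*3 = 13.35
i=4: S_4 = 9.9 + 1.15*4 = 14.5
i=5: S_5 = 9.9 + 1.15*5 = 15.65
The first 6 terms are: [9.9, 11.05, 12.2, 13.35, 14.5, 15.65]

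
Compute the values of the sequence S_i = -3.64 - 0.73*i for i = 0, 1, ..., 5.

This is an arithmetic sequence.
i=0: S_0 = -3.64 + -0.73*0 = -3.64
i=1: S_1 = -3.64 + -0.73*1 = -4.37
i=2: S_2 = -3.64 + -0.73*2 = -5.1
i=3: S_3 = -3.64 + -0.73*3 = -5.83
i=4: S_4 = -3.64 + -0.73*4 = -6.56
i=5: S_5 = -3.64 + -0.73*5 = -7.29
The first 6 terms are: [-3.64, -4.37, -5.1, -5.83, -6.56, -7.29]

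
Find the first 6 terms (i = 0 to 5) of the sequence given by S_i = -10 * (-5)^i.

This is a geometric sequence.
i=0: S_0 = -10 * (-5)^0 = -10
i=1: S_1 = -10 * (-5)^1 = 50
i=2: S_2 = -10 * (-5)^2 = -250
i=3: S_3 = -10 * (-5)^3 = 1250
i=4: S_4 = -10 * (-5)^4 = -6250
i=5: S_5 = -10 * (-5)^5 = 31250
The first 6 terms are: [-10, 50, -250, 1250, -6250, 31250]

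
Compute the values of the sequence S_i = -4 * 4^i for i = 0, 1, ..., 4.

This is a geometric sequence.
i=0: S_0 = -4 * 4^0 = -4
i=1: S_1 = -4 * 4^1 = -16
i=2: S_2 = -4 * 4^2 = -64
i=3: S_3 = -4 * 4^3 = -256
i=4: S_4 = -4 * 4^4 = -1024
The first 5 terms are: [-4, -16, -64, -256, -1024]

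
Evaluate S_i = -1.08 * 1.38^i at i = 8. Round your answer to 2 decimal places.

S_8 = -1.08 * 1.38^8 ≈ -1.08 * 13.1532 ≈ -14.21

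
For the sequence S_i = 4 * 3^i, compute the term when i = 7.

S_7 = 4 * 3^7 = 4 * 2187 = 8748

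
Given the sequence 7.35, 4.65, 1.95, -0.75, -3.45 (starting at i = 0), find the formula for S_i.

Check differences: 4.65 - 7.35 = -2.7
1.95 - 4.65 = -2.7
Common difference d = -2.7.
First term a = 7.35.
Formula: S_i = 7.35 - 2.70*i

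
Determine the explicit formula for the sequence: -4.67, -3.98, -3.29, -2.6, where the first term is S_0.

Check differences: -3.98 - -4.67 = 0.69
-3.29 - -3.98 = 0.69
Common difference d = 0.69.
First term a = -4.67.
Formula: S_i = -4.67 + 0.69*i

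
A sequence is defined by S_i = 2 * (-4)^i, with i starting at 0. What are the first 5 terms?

This is a geometric sequence.
i=0: S_0 = 2 * (-4)^0 = 2
i=1: S_1 = 2 * (-4)^1 = -8
i=2: S_2 = 2 * (-4)^2 = 32
i=3: S_3 = 2 * (-4)^3 = -128
i=4: S_4 = 2 * (-4)^4 = 512
The first 5 terms are: [2, -8, 32, -128, 512]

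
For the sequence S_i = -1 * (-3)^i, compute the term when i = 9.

S_9 = -1 * (-3)^9 = -1 * -19683 = 19683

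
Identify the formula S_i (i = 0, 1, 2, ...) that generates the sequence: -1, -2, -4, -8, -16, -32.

Check ratios: -2 / -1 = 2.0
Common ratio r = 2.
First term a = -1.
Formula: S_i = -1 * 2^i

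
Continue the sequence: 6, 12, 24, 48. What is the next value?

Ratios: 12 / 6 = 2.0
This is a geometric sequence with common ratio r = 2.
Next term = 48 * 2 = 96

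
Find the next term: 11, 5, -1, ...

Differences: 5 - 11 = -6
This is an arithmetic sequence with common difference d = -6.
Next term = -1 + -6 = -7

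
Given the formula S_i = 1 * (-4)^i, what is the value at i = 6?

S_6 = 1 * (-4)^6 = 1 * 4096 = 4096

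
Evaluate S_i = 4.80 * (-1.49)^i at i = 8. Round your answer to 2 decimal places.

S_8 = 4.8 * (-1.49)^8 ≈ 4.8 * 24.2935 ≈ 116.61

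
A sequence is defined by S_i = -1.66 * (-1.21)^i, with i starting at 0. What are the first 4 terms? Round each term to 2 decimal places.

This is a geometric sequence.
i=0: S_0 = -1.66 * (-1.21)^0 = -1.66
i=1: S_1 = -1.66 * (-1.21)^1 ≈ 2.01
i=2: S_2 = -1.66 * (-1.21)^2 ≈ -2.43
i=3: S_3 = -1.66 * (-1.21)^3 ≈ 2.94
The first 4 terms are: [-1.66, 2.01, -2.43, 2.94]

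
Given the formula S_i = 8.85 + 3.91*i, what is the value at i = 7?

S_7 = 8.85 + 3.91*7 = 8.85 + 27.37 = 36.22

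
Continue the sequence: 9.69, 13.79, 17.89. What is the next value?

Differences: 13.79 - 9.69 = 4.1
This is an arithmetic sequence with common difference d = 4.1.
Next term = 17.89 + 4.1 = 21.99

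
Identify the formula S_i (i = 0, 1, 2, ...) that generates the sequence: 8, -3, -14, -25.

Check differences: -3 - 8 = -11
-14 - -3 = -11
Common difference d = -11.
First term a = 8.
Formula: S_i = 8 - 11*i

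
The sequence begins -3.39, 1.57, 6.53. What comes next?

Differences: 1.57 - -3.39 = 4.96
This is an arithmetic sequence with common difference d = 4.96.
Next term = 6.53 + 4.96 = 11.49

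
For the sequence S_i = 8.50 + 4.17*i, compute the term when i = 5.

S_5 = 8.5 + 4.17*5 = 8.5 + 20.85 = 29.35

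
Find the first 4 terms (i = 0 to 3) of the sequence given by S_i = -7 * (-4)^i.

This is a geometric sequence.
i=0: S_0 = -7 * (-4)^0 = -7
i=1: S_1 = -7 * (-4)^1 = 28
i=2: S_2 = -7 * (-4)^2 = -112
i=3: S_3 = -7 * (-4)^3 = 448
The first 4 terms are: [-7, 28, -112, 448]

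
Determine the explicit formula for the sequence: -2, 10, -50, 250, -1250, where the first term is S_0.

Check ratios: 10 / -2 = -5.0
Common ratio r = -5.
First term a = -2.
Formula: S_i = -2 * (-5)^i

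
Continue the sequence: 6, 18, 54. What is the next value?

Ratios: 18 / 6 = 3.0
This is a geometric sequence with common ratio r = 3.
Next term = 54 * 3 = 162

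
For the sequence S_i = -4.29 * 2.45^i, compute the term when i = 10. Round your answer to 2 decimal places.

S_10 = -4.29 * 2.45^10 ≈ -4.29 * 7792.2135 ≈ -33428.6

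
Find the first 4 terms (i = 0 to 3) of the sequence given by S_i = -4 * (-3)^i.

This is a geometric sequence.
i=0: S_0 = -4 * (-3)^0 = -4
i=1: S_1 = -4 * (-3)^1 = 12
i=2: S_2 = -4 * (-3)^2 = -36
i=3: S_3 = -4 * (-3)^3 = 108
The first 4 terms are: [-4, 12, -36, 108]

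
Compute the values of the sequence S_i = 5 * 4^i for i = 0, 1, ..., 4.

This is a geometric sequence.
i=0: S_0 = 5 * 4^0 = 5
i=1: S_1 = 5 * 4^1 = 20
i=2: S_2 = 5 * 4^2 = 80
i=3: S_3 = 5 * 4^3 = 320
i=4: S_4 = 5 * 4^4 = 1280
The first 5 terms are: [5, 20, 80, 320, 1280]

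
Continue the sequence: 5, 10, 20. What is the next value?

Ratios: 10 / 5 = 2.0
This is a geometric sequence with common ratio r = 2.
Next term = 20 * 2 = 40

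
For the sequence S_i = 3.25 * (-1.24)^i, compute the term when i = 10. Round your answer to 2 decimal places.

S_10 = 3.25 * (-1.24)^10 ≈ 3.25 * 8.5944 ≈ 27.93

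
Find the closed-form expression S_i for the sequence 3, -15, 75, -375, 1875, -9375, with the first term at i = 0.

Check ratios: -15 / 3 = -5.0
Common ratio r = -5.
First term a = 3.
Formula: S_i = 3 * (-5)^i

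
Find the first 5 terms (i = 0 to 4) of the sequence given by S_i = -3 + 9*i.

This is an arithmetic sequence.
i=0: S_0 = -3 + 9*0 = -3
i=1: S_1 = -3 + 9*1 = 6
i=2: S_2 = -3 + 9*2 = 15
i=3: S_3 = -3 + 9*3 = 24
i=4: S_4 = -3 + 9*4 = 33
The first 5 terms are: [-3, 6, 15, 24, 33]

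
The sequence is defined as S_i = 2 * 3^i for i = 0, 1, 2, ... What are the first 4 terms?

This is a geometric sequence.
i=0: S_0 = 2 * 3^0 = 2
i=1: S_1 = 2 * 3^1 = 6
i=2: S_2 = 2 * 3^2 = 18
i=3: S_3 = 2 * 3^3 = 54
The first 4 terms are: [2, 6, 18, 54]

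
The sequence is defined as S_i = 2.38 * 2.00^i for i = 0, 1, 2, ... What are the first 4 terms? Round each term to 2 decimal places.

This is a geometric sequence.
i=0: S_0 = 2.38 * 2.0^0 = 2.38
i=1: S_1 = 2.38 * 2.0^1 = 4.76
i=2: S_2 = 2.38 * 2.0^2 = 9.52
i=3: S_3 = 2.38 * 2.0^3 = 19.04
The first 4 terms are: [2.38, 4.76, 9.52, 19.04]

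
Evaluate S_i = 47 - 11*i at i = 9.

S_9 = 47 + -11*9 = 47 + -99 = -52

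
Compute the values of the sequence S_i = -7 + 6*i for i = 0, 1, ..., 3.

This is an arithmetic sequence.
i=0: S_0 = -7 + 6*0 = -7
i=1: S_1 = -7 + 6*1 = -1
i=2: S_2 = -7 + 6*2 = 5
i=3: S_3 = -7 + 6*3 = 11
The first 4 terms are: [-7, -1, 5, 11]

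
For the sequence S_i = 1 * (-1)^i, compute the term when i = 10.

S_10 = 1 * (-1)^10 = 1 * 1 = 1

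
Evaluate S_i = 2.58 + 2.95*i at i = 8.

S_8 = 2.58 + 2.95*8 = 2.58 + 23.6 = 26.18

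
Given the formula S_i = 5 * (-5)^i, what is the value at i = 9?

S_9 = 5 * (-5)^9 = 5 * -1953125 = -9765625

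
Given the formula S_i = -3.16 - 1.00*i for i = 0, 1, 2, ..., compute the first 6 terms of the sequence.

This is an arithmetic sequence.
i=0: S_0 = -3.16 + -1.0*0 = -3.16
i=1: S_1 = -3.16 + -1.0*1 = -4.16
i=2: S_2 = -3.16 + -1.0*2 = -5.16
i=3: S_3 = -3.16 + -1.0*3 = -6.16
i=4: S_4 = -3.16 + -1.0*4 = -7.16
i=5: S_5 = -3.16 + -1.0*5 = -8.16
The first 6 terms are: [-3.16, -4.16, -5.16, -6.16, -7.16, -8.16]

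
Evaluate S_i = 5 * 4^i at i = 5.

S_5 = 5 * 4^5 = 5 * 1024 = 5120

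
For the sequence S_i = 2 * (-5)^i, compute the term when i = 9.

S_9 = 2 * (-5)^9 = 2 * -1953125 = -3906250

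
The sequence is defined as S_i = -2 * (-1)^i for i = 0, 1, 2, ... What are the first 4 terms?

This is a geometric sequence.
i=0: S_0 = -2 * (-1)^0 = -2
i=1: S_1 = -2 * (-1)^1 = 2
i=2: S_2 = -2 * (-1)^2 = -2
i=3: S_3 = -2 * (-1)^3 = 2
The first 4 terms are: [-2, 2, -2, 2]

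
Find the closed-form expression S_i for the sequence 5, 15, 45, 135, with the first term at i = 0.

Check ratios: 15 / 5 = 3.0
Common ratio r = 3.
First term a = 5.
Formula: S_i = 5 * 3^i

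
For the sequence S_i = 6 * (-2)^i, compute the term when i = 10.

S_10 = 6 * (-2)^10 = 6 * 1024 = 6144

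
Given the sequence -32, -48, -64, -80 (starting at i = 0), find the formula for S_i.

Check differences: -48 - -32 = -16
-64 - -48 = -16
Common difference d = -16.
First term a = -32.
Formula: S_i = -32 - 16*i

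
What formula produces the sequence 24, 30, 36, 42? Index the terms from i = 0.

Check differences: 30 - 24 = 6
36 - 30 = 6
Common difference d = 6.
First term a = 24.
Formula: S_i = 24 + 6*i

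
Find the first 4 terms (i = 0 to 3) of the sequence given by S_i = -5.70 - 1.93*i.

This is an arithmetic sequence.
i=0: S_0 = -5.7 + -1.93*0 = -5.7
i=1: S_1 = -5.7 + -1.93*1 = -7.63
i=2: S_2 = -5.7 + -1.93*2 = -9.56
i=3: S_3 = -5.7 + -1.93*3 = -11.49
The first 4 terms are: [-5.7, -7.63, -9.56, -11.49]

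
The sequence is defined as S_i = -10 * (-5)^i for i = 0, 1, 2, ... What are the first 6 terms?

This is a geometric sequence.
i=0: S_0 = -10 * (-5)^0 = -10
i=1: S_1 = -10 * (-5)^1 = 50
i=2: S_2 = -10 * (-5)^2 = -250
i=3: S_3 = -10 * (-5)^3 = 1250
i=4: S_4 = -10 * (-5)^4 = -6250
i=5: S_5 = -10 * (-5)^5 = 31250
The first 6 terms are: [-10, 50, -250, 1250, -6250, 31250]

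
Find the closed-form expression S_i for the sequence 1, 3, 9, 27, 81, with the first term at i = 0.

Check ratios: 3 / 1 = 3.0
Common ratio r = 3.
First term a = 1.
Formula: S_i = 1 * 3^i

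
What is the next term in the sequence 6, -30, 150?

Ratios: -30 / 6 = -5.0
This is a geometric sequence with common ratio r = -5.
Next term = 150 * -5 = -750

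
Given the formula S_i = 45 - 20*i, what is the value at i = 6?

S_6 = 45 + -20*6 = 45 + -120 = -75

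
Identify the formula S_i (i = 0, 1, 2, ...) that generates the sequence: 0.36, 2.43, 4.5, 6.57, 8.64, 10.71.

Check differences: 2.43 - 0.36 = 2.07
4.5 - 2.43 = 2.07
Common difference d = 2.07.
First term a = 0.36.
Formula: S_i = 0.36 + 2.07*i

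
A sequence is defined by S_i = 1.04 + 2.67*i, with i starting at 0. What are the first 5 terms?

This is an arithmetic sequence.
i=0: S_0 = 1.04 + 2.67*0 = 1.04
i=1: S_1 = 1.04 + 2.67*1 = 3.71
i=2: S_2 = 1.04 + 2.67*2 = 6.38
i=3: S_3 = 1.04 + 2.67*3 = 9.05
i=4: S_4 = 1.04 + 2.67*4 = 11.72
The first 5 terms are: [1.04, 3.71, 6.38, 9.05, 11.72]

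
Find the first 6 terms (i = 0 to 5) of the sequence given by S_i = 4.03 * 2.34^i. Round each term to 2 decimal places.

This is a geometric sequence.
i=0: S_0 = 4.03 * 2.34^0 = 4.03
i=1: S_1 = 4.03 * 2.34^1 ≈ 9.43
i=2: S_2 = 4.03 * 2.34^2 ≈ 22.07
i=3: S_3 = 4.03 * 2.34^3 ≈ 51.64
i=4: S_4 = 4.03 * 2.34^4 ≈ 120.83
i=5: S_5 = 4.03 * 2.34^5 ≈ 282.74
The first 6 terms are: [4.03, 9.43, 22.07, 51.64, 120.83, 282.74]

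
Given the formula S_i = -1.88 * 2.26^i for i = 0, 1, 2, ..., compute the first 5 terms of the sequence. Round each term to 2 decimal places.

This is a geometric sequence.
i=0: S_0 = -1.88 * 2.26^0 = -1.88
i=1: S_1 = -1.88 * 2.26^1 ≈ -4.25
i=2: S_2 = -1.88 * 2.26^2 ≈ -9.6
i=3: S_3 = -1.88 * 2.26^3 ≈ -21.7
i=4: S_4 = -1.88 * 2.26^4 ≈ -49.04
The first 5 terms are: [-1.88, -4.25, -9.6, -21.7, -49.04]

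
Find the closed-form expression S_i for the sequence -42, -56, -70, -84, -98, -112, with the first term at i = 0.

Check differences: -56 - -42 = -14
-70 - -56 = -14
Common difference d = -14.
First term a = -42.
Formula: S_i = -42 - 14*i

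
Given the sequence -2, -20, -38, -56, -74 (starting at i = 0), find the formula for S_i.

Check differences: -20 - -2 = -18
-38 - -20 = -18
Common difference d = -18.
First term a = -2.
Formula: S_i = -2 - 18*i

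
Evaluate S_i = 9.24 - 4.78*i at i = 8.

S_8 = 9.24 + -4.78*8 = 9.24 + -38.24 = -29.0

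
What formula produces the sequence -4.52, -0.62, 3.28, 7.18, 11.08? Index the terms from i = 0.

Check differences: -0.62 - -4.52 = 3.9
3.28 - -0.62 = 3.9
Common difference d = 3.9.
First term a = -4.52.
Formula: S_i = -4.52 + 3.90*i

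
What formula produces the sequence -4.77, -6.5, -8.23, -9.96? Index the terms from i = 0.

Check differences: -6.5 - -4.77 = -1.73
-8.23 - -6.5 = -1.73
Common difference d = -1.73.
First term a = -4.77.
Formula: S_i = -4.77 - 1.73*i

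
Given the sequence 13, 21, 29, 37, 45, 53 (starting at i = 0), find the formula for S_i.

Check differences: 21 - 13 = 8
29 - 21 = 8
Common difference d = 8.
First term a = 13.
Formula: S_i = 13 + 8*i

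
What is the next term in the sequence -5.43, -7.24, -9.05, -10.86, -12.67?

Differences: -7.24 - -5.43 = -1.81
This is an arithmetic sequence with common difference d = -1.81.
Next term = -12.67 + -1.81 = -14.48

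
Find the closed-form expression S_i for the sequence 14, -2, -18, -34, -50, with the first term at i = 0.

Check differences: -2 - 14 = -16
-18 - -2 = -16
Common difference d = -16.
First term a = 14.
Formula: S_i = 14 - 16*i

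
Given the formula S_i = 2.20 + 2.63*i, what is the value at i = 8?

S_8 = 2.2 + 2.63*8 = 2.2 + 21.04 = 23.24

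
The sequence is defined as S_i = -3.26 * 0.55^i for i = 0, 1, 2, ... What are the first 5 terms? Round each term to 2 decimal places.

This is a geometric sequence.
i=0: S_0 = -3.26 * 0.55^0 = -3.26
i=1: S_1 = -3.26 * 0.55^1 ≈ -1.79
i=2: S_2 = -3.26 * 0.55^2 ≈ -0.99
i=3: S_3 = -3.26 * 0.55^3 ≈ -0.54
i=4: S_4 = -3.26 * 0.55^4 ≈ -0.3
The first 5 terms are: [-3.26, -1.79, -0.99, -0.54, -0.3]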